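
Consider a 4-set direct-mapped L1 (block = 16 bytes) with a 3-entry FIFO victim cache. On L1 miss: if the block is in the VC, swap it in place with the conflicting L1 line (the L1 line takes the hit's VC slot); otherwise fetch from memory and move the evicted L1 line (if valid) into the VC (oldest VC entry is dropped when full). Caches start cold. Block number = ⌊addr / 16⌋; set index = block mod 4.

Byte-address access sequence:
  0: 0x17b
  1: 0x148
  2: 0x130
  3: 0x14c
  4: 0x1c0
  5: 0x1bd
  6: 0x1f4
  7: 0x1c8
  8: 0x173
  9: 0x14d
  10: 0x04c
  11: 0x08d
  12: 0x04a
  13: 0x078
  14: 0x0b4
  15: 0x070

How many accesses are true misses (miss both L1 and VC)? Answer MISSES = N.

  [0] addr=0x17b blk=23 s=3: MISS | VC []
  [1] addr=0x148 blk=20 s=0: MISS | VC []
  [2] addr=0x130 blk=19 s=3: MISS | VC [23]
  [3] addr=0x14c blk=20 s=0: L1-HIT | VC [23]
  [4] addr=0x1c0 blk=28 s=0: MISS | VC [23, 20]
  [5] addr=0x1bd blk=27 s=3: MISS | VC [23, 20, 19]
  [6] addr=0x1f4 blk=31 s=3: MISS | VC [20, 19, 27]
  [7] addr=0x1c8 blk=28 s=0: L1-HIT | VC [20, 19, 27]
  [8] addr=0x173 blk=23 s=3: MISS | VC [19, 27, 31]
  [9] addr=0x14d blk=20 s=0: MISS | VC [27, 31, 28]
  [10] addr=0x4c blk=4 s=0: MISS | VC [31, 28, 20]
  [11] addr=0x8d blk=8 s=0: MISS | VC [28, 20, 4]
  [12] addr=0x4a blk=4 s=0: VC-HIT | VC [28, 20, 8]
  [13] addr=0x78 blk=7 s=3: MISS | VC [20, 8, 23]
  [14] addr=0xb4 blk=11 s=3: MISS | VC [8, 23, 7]
  [15] addr=0x70 blk=7 s=3: VC-HIT | VC [8, 23, 11]

MISSES = 12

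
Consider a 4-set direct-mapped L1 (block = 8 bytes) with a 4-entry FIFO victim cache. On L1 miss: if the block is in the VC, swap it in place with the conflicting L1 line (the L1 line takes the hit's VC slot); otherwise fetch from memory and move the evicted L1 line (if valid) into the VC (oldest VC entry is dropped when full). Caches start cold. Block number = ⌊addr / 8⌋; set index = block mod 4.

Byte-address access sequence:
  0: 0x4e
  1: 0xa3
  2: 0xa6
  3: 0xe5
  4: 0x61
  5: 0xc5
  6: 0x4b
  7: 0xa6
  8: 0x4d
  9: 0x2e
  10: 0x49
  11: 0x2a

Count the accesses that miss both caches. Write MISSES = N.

MISSES = 6

  [0] addr=0x4e blk=9 s=1: MISS | VC []
  [1] addr=0xa3 blk=20 s=0: MISS | VC []
  [2] addr=0xa6 blk=20 s=0: L1-HIT | VC []
  [3] addr=0xe5 blk=28 s=0: MISS | VC [20]
  [4] addr=0x61 blk=12 s=0: MISS | VC [20, 28]
  [5] addr=0xc5 blk=24 s=0: MISS | VC [20, 28, 12]
  [6] addr=0x4b blk=9 s=1: L1-HIT | VC [20, 28, 12]
  [7] addr=0xa6 blk=20 s=0: VC-HIT | VC [24, 28, 12]
  [8] addr=0x4d blk=9 s=1: L1-HIT | VC [24, 28, 12]
  [9] addr=0x2e blk=5 s=1: MISS | VC [24, 28, 12, 9]
  [10] addr=0x49 blk=9 s=1: VC-HIT | VC [24, 28, 12, 5]
  [11] addr=0x2a blk=5 s=1: VC-HIT | VC [24, 28, 12, 9]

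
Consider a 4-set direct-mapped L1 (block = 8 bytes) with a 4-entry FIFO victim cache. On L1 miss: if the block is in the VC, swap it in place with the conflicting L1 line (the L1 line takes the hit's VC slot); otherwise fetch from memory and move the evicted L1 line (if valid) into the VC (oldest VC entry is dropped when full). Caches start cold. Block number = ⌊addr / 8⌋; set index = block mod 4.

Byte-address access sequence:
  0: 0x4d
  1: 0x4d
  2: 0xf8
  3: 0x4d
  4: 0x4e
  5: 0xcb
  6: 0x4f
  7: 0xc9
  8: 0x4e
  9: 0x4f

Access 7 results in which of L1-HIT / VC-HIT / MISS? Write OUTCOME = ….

OUTCOME = VC-HIT

  [0] addr=0x4d blk=9 s=1: MISS | VC []
  [1] addr=0x4d blk=9 s=1: L1-HIT | VC []
  [2] addr=0xf8 blk=31 s=3: MISS | VC []
  [3] addr=0x4d blk=9 s=1: L1-HIT | VC []
  [4] addr=0x4e blk=9 s=1: L1-HIT | VC []
  [5] addr=0xcb blk=25 s=1: MISS | VC [9]
  [6] addr=0x4f blk=9 s=1: VC-HIT | VC [25]
  [7] addr=0xc9 blk=25 s=1: VC-HIT | VC [9]
  [8] addr=0x4e blk=9 s=1: VC-HIT | VC [25]
  [9] addr=0x4f blk=9 s=1: L1-HIT | VC [25]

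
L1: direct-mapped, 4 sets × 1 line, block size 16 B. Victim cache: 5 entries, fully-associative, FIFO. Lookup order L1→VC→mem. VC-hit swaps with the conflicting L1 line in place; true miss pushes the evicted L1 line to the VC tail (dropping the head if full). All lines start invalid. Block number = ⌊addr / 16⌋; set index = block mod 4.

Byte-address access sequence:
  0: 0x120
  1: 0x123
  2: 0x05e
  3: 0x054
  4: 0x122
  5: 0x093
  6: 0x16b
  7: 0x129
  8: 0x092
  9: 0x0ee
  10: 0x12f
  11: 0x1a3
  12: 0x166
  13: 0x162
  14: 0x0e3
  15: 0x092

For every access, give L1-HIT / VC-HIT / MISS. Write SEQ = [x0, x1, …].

#0 0x120→b18/s2 MISS; vc=[]
#1 0x123→b18/s2 L1-HIT; vc=[]
#2 0x5e→b5/s1 MISS; vc=[]
#3 0x54→b5/s1 L1-HIT; vc=[]
#4 0x122→b18/s2 L1-HIT; vc=[]
#5 0x93→b9/s1 MISS; vc=[5]
#6 0x16b→b22/s2 MISS; vc=[5,18]
#7 0x129→b18/s2 VC-HIT; vc=[5,22]
#8 0x92→b9/s1 L1-HIT; vc=[5,22]
#9 0xee→b14/s2 MISS; vc=[5,22,18]
#10 0x12f→b18/s2 VC-HIT; vc=[5,22,14]
#11 0x1a3→b26/s2 MISS; vc=[5,22,14,18]
#12 0x166→b22/s2 VC-HIT; vc=[5,26,14,18]
#13 0x162→b22/s2 L1-HIT; vc=[5,26,14,18]
#14 0xe3→b14/s2 VC-HIT; vc=[5,26,22,18]
#15 0x92→b9/s1 L1-HIT; vc=[5,26,22,18]

SEQ = [MISS, L1-HIT, MISS, L1-HIT, L1-HIT, MISS, MISS, VC-HIT, L1-HIT, MISS, VC-HIT, MISS, VC-HIT, L1-HIT, VC-HIT, L1-HIT]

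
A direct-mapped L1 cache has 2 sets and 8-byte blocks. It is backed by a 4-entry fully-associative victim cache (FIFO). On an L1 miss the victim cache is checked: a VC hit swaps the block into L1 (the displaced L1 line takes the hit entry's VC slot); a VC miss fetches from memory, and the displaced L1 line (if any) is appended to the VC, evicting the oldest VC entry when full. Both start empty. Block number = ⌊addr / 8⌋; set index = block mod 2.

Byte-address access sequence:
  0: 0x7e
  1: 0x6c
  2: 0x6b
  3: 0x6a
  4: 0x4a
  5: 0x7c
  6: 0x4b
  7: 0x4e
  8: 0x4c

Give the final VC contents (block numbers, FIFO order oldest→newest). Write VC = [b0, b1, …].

0: 0x7e (blk 15, set 1) → MISS  vc=[]
1: 0x6c (blk 13, set 1) → MISS  vc=[15]
2: 0x6b (blk 13, set 1) → L1-HIT  vc=[15]
3: 0x6a (blk 13, set 1) → L1-HIT  vc=[15]
4: 0x4a (blk 9, set 1) → MISS  vc=[15, 13]
5: 0x7c (blk 15, set 1) → VC-HIT  vc=[9, 13]
6: 0x4b (blk 9, set 1) → VC-HIT  vc=[15, 13]
7: 0x4e (blk 9, set 1) → L1-HIT  vc=[15, 13]
8: 0x4c (blk 9, set 1) → L1-HIT  vc=[15, 13]

VC = [15, 13]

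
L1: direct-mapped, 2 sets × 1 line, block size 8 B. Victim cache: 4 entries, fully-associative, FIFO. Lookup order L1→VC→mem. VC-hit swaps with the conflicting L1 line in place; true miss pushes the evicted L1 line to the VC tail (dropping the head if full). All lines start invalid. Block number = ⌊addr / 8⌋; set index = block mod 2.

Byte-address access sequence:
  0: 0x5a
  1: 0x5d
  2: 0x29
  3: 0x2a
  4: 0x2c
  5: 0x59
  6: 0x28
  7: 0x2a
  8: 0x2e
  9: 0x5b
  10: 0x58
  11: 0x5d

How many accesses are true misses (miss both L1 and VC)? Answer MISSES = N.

MISSES = 2

0: 0x5a (blk 11, set 1) → MISS  vc=[]
1: 0x5d (blk 11, set 1) → L1-HIT  vc=[]
2: 0x29 (blk 5, set 1) → MISS  vc=[11]
3: 0x2a (blk 5, set 1) → L1-HIT  vc=[11]
4: 0x2c (blk 5, set 1) → L1-HIT  vc=[11]
5: 0x59 (blk 11, set 1) → VC-HIT  vc=[5]
6: 0x28 (blk 5, set 1) → VC-HIT  vc=[11]
7: 0x2a (blk 5, set 1) → L1-HIT  vc=[11]
8: 0x2e (blk 5, set 1) → L1-HIT  vc=[11]
9: 0x5b (blk 11, set 1) → VC-HIT  vc=[5]
10: 0x58 (blk 11, set 1) → L1-HIT  vc=[5]
11: 0x5d (blk 11, set 1) → L1-HIT  vc=[5]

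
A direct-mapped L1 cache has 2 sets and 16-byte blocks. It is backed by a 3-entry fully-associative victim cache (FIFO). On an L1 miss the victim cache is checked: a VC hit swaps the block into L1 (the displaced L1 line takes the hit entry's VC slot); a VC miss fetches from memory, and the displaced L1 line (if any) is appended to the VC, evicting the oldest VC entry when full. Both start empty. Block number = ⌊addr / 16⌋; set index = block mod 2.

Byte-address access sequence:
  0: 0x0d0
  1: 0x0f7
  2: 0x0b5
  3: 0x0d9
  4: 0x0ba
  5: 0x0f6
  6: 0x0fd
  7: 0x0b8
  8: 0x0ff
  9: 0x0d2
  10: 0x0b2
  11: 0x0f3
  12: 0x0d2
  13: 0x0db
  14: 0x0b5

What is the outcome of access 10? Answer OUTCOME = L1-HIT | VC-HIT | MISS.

OUTCOME = VC-HIT

0: 0xd0 (blk 13, set 1) → MISS  vc=[]
1: 0xf7 (blk 15, set 1) → MISS  vc=[13]
2: 0xb5 (blk 11, set 1) → MISS  vc=[13, 15]
3: 0xd9 (blk 13, set 1) → VC-HIT  vc=[11, 15]
4: 0xba (blk 11, set 1) → VC-HIT  vc=[13, 15]
5: 0xf6 (blk 15, set 1) → VC-HIT  vc=[13, 11]
6: 0xfd (blk 15, set 1) → L1-HIT  vc=[13, 11]
7: 0xb8 (blk 11, set 1) → VC-HIT  vc=[13, 15]
8: 0xff (blk 15, set 1) → VC-HIT  vc=[13, 11]
9: 0xd2 (blk 13, set 1) → VC-HIT  vc=[15, 11]
10: 0xb2 (blk 11, set 1) → VC-HIT  vc=[15, 13]
11: 0xf3 (blk 15, set 1) → VC-HIT  vc=[11, 13]
12: 0xd2 (blk 13, set 1) → VC-HIT  vc=[11, 15]
13: 0xdb (blk 13, set 1) → L1-HIT  vc=[11, 15]
14: 0xb5 (blk 11, set 1) → VC-HIT  vc=[13, 15]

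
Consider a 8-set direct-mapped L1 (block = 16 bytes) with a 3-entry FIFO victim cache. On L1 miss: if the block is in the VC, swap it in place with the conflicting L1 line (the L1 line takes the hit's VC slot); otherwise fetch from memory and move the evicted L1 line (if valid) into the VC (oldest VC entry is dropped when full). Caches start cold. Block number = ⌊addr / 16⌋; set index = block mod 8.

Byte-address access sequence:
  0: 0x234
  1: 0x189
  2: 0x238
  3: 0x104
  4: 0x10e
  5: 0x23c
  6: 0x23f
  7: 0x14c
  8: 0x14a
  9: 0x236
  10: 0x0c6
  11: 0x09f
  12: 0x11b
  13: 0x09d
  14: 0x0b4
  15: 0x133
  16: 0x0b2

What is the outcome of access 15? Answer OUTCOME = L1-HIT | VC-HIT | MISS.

OUTCOME = MISS

#0 0x234→b35/s3 MISS; vc=[]
#1 0x189→b24/s0 MISS; vc=[]
#2 0x238→b35/s3 L1-HIT; vc=[]
#3 0x104→b16/s0 MISS; vc=[24]
#4 0x10e→b16/s0 L1-HIT; vc=[24]
#5 0x23c→b35/s3 L1-HIT; vc=[24]
#6 0x23f→b35/s3 L1-HIT; vc=[24]
#7 0x14c→b20/s4 MISS; vc=[24]
#8 0x14a→b20/s4 L1-HIT; vc=[24]
#9 0x236→b35/s3 L1-HIT; vc=[24]
#10 0xc6→b12/s4 MISS; vc=[24,20]
#11 0x9f→b9/s1 MISS; vc=[24,20]
#12 0x11b→b17/s1 MISS; vc=[24,20,9]
#13 0x9d→b9/s1 VC-HIT; vc=[24,20,17]
#14 0xb4→b11/s3 MISS; vc=[20,17,35]
#15 0x133→b19/s3 MISS; vc=[17,35,11]
#16 0xb2→b11/s3 VC-HIT; vc=[17,35,19]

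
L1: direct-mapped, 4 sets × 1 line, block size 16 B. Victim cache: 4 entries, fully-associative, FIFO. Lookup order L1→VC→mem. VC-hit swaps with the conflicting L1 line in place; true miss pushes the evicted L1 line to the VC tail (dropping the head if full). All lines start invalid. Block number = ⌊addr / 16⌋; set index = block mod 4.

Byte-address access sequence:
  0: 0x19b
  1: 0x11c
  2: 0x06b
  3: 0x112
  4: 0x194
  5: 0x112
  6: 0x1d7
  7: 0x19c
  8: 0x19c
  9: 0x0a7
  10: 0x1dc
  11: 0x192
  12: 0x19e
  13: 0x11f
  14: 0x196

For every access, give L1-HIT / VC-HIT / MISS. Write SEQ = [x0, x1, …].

SEQ = [MISS, MISS, MISS, L1-HIT, VC-HIT, VC-HIT, MISS, VC-HIT, L1-HIT, MISS, VC-HIT, VC-HIT, L1-HIT, VC-HIT, VC-HIT]

  [0] addr=0x19b blk=25 s=1: MISS | VC []
  [1] addr=0x11c blk=17 s=1: MISS | VC [25]
  [2] addr=0x6b blk=6 s=2: MISS | VC [25]
  [3] addr=0x112 blk=17 s=1: L1-HIT | VC [25]
  [4] addr=0x194 blk=25 s=1: VC-HIT | VC [17]
  [5] addr=0x112 blk=17 s=1: VC-HIT | VC [25]
  [6] addr=0x1d7 blk=29 s=1: MISS | VC [25, 17]
  [7] addr=0x19c blk=25 s=1: VC-HIT | VC [29, 17]
  [8] addr=0x19c blk=25 s=1: L1-HIT | VC [29, 17]
  [9] addr=0xa7 blk=10 s=2: MISS | VC [29, 17, 6]
  [10] addr=0x1dc blk=29 s=1: VC-HIT | VC [25, 17, 6]
  [11] addr=0x192 blk=25 s=1: VC-HIT | VC [29, 17, 6]
  [12] addr=0x19e blk=25 s=1: L1-HIT | VC [29, 17, 6]
  [13] addr=0x11f blk=17 s=1: VC-HIT | VC [29, 25, 6]
  [14] addr=0x196 blk=25 s=1: VC-HIT | VC [29, 17, 6]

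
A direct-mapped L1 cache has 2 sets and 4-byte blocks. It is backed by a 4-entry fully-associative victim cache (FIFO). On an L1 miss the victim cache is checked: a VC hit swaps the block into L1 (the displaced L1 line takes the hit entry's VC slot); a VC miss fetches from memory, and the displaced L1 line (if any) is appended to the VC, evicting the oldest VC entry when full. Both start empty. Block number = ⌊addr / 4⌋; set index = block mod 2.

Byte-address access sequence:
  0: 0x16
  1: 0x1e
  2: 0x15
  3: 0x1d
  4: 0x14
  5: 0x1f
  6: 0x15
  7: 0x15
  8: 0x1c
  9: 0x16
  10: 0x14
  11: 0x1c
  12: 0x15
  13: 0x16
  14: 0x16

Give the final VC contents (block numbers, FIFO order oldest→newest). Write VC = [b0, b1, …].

0: 0x16 (blk 5, set 1) → MISS  vc=[]
1: 0x1e (blk 7, set 1) → MISS  vc=[5]
2: 0x15 (blk 5, set 1) → VC-HIT  vc=[7]
3: 0x1d (blk 7, set 1) → VC-HIT  vc=[5]
4: 0x14 (blk 5, set 1) → VC-HIT  vc=[7]
5: 0x1f (blk 7, set 1) → VC-HIT  vc=[5]
6: 0x15 (blk 5, set 1) → VC-HIT  vc=[7]
7: 0x15 (blk 5, set 1) → L1-HIT  vc=[7]
8: 0x1c (blk 7, set 1) → VC-HIT  vc=[5]
9: 0x16 (blk 5, set 1) → VC-HIT  vc=[7]
10: 0x14 (blk 5, set 1) → L1-HIT  vc=[7]
11: 0x1c (blk 7, set 1) → VC-HIT  vc=[5]
12: 0x15 (blk 5, set 1) → VC-HIT  vc=[7]
13: 0x16 (blk 5, set 1) → L1-HIT  vc=[7]
14: 0x16 (blk 5, set 1) → L1-HIT  vc=[7]

VC = [7]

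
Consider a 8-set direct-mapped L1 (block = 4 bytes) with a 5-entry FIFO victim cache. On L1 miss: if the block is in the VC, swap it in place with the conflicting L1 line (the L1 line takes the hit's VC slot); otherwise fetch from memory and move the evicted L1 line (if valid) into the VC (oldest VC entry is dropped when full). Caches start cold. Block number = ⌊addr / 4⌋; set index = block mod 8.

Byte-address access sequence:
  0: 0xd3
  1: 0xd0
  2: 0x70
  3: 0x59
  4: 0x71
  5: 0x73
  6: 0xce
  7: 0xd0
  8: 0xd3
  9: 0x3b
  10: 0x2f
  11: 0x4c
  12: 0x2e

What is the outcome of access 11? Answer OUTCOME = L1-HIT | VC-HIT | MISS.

OUTCOME = MISS

0: 0xd3 (blk 52, set 4) → MISS  vc=[]
1: 0xd0 (blk 52, set 4) → L1-HIT  vc=[]
2: 0x70 (blk 28, set 4) → MISS  vc=[52]
3: 0x59 (blk 22, set 6) → MISS  vc=[52]
4: 0x71 (blk 28, set 4) → L1-HIT  vc=[52]
5: 0x73 (blk 28, set 4) → L1-HIT  vc=[52]
6: 0xce (blk 51, set 3) → MISS  vc=[52]
7: 0xd0 (blk 52, set 4) → VC-HIT  vc=[28]
8: 0xd3 (blk 52, set 4) → L1-HIT  vc=[28]
9: 0x3b (blk 14, set 6) → MISS  vc=[28, 22]
10: 0x2f (blk 11, set 3) → MISS  vc=[28, 22, 51]
11: 0x4c (blk 19, set 3) → MISS  vc=[28, 22, 51, 11]
12: 0x2e (blk 11, set 3) → VC-HIT  vc=[28, 22, 51, 19]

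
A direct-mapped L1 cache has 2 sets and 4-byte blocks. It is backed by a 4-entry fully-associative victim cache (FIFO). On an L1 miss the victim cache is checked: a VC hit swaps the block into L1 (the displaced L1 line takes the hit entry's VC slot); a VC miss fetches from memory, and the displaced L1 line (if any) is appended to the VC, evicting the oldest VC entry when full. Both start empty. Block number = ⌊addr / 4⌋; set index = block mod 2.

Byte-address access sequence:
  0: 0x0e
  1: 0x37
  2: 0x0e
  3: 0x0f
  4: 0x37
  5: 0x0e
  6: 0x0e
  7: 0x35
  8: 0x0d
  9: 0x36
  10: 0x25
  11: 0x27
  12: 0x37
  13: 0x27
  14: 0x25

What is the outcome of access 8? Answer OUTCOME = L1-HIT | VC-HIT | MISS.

#0 0xe→b3/s1 MISS; vc=[]
#1 0x37→b13/s1 MISS; vc=[3]
#2 0xe→b3/s1 VC-HIT; vc=[13]
#3 0xf→b3/s1 L1-HIT; vc=[13]
#4 0x37→b13/s1 VC-HIT; vc=[3]
#5 0xe→b3/s1 VC-HIT; vc=[13]
#6 0xe→b3/s1 L1-HIT; vc=[13]
#7 0x35→b13/s1 VC-HIT; vc=[3]
#8 0xd→b3/s1 VC-HIT; vc=[13]
#9 0x36→b13/s1 VC-HIT; vc=[3]
#10 0x25→b9/s1 MISS; vc=[3,13]
#11 0x27→b9/s1 L1-HIT; vc=[3,13]
#12 0x37→b13/s1 VC-HIT; vc=[3,9]
#13 0x27→b9/s1 VC-HIT; vc=[3,13]
#14 0x25→b9/s1 L1-HIT; vc=[3,13]

OUTCOME = VC-HIT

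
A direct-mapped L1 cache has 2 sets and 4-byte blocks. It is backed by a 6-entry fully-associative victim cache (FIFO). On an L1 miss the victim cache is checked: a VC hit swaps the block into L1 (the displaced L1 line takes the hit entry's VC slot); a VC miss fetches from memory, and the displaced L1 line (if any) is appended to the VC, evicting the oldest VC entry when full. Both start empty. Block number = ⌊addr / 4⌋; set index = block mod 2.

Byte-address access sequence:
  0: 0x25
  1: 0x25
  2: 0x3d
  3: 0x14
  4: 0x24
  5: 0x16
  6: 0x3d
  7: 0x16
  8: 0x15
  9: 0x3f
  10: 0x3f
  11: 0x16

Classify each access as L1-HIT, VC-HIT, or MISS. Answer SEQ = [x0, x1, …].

#0 0x25→b9/s1 MISS; vc=[]
#1 0x25→b9/s1 L1-HIT; vc=[]
#2 0x3d→b15/s1 MISS; vc=[9]
#3 0x14→b5/s1 MISS; vc=[9,15]
#4 0x24→b9/s1 VC-HIT; vc=[5,15]
#5 0x16→b5/s1 VC-HIT; vc=[9,15]
#6 0x3d→b15/s1 VC-HIT; vc=[9,5]
#7 0x16→b5/s1 VC-HIT; vc=[9,15]
#8 0x15→b5/s1 L1-HIT; vc=[9,15]
#9 0x3f→b15/s1 VC-HIT; vc=[9,5]
#10 0x3f→b15/s1 L1-HIT; vc=[9,5]
#11 0x16→b5/s1 VC-HIT; vc=[9,15]

SEQ = [MISS, L1-HIT, MISS, MISS, VC-HIT, VC-HIT, VC-HIT, VC-HIT, L1-HIT, VC-HIT, L1-HIT, VC-HIT]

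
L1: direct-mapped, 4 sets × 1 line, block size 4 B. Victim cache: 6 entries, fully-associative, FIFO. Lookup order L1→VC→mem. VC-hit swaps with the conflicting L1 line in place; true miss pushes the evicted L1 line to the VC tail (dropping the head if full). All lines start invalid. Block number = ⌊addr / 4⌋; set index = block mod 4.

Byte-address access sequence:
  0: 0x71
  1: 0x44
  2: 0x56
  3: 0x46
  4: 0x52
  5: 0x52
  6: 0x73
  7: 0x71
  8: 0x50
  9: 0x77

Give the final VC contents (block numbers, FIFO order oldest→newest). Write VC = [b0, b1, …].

VC = [21, 28, 17]

#0 0x71→b28/s0 MISS; vc=[]
#1 0x44→b17/s1 MISS; vc=[]
#2 0x56→b21/s1 MISS; vc=[17]
#3 0x46→b17/s1 VC-HIT; vc=[21]
#4 0x52→b20/s0 MISS; vc=[21,28]
#5 0x52→b20/s0 L1-HIT; vc=[21,28]
#6 0x73→b28/s0 VC-HIT; vc=[21,20]
#7 0x71→b28/s0 L1-HIT; vc=[21,20]
#8 0x50→b20/s0 VC-HIT; vc=[21,28]
#9 0x77→b29/s1 MISS; vc=[21,28,17]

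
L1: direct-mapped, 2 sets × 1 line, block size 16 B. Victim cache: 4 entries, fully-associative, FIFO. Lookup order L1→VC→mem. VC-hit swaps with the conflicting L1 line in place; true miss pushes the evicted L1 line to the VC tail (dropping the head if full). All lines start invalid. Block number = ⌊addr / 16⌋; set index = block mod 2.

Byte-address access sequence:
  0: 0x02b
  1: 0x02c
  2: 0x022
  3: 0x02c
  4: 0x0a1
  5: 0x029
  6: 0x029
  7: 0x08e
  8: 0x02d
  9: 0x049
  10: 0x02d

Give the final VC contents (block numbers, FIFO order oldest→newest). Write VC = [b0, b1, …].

VC = [10, 8, 4]

0: 0x2b (blk 2, set 0) → MISS  vc=[]
1: 0x2c (blk 2, set 0) → L1-HIT  vc=[]
2: 0x22 (blk 2, set 0) → L1-HIT  vc=[]
3: 0x2c (blk 2, set 0) → L1-HIT  vc=[]
4: 0xa1 (blk 10, set 0) → MISS  vc=[2]
5: 0x29 (blk 2, set 0) → VC-HIT  vc=[10]
6: 0x29 (blk 2, set 0) → L1-HIT  vc=[10]
7: 0x8e (blk 8, set 0) → MISS  vc=[10, 2]
8: 0x2d (blk 2, set 0) → VC-HIT  vc=[10, 8]
9: 0x49 (blk 4, set 0) → MISS  vc=[10, 8, 2]
10: 0x2d (blk 2, set 0) → VC-HIT  vc=[10, 8, 4]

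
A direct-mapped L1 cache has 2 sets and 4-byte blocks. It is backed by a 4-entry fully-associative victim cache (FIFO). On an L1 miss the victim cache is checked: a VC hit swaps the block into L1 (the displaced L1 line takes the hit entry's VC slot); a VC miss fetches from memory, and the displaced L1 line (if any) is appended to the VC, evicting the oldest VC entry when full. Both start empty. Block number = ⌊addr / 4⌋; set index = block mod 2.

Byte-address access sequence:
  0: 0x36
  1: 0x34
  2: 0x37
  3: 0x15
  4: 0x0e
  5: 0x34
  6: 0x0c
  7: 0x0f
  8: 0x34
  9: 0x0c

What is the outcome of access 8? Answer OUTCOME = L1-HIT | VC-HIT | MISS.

OUTCOME = VC-HIT

0: 0x36 (blk 13, set 1) → MISS  vc=[]
1: 0x34 (blk 13, set 1) → L1-HIT  vc=[]
2: 0x37 (blk 13, set 1) → L1-HIT  vc=[]
3: 0x15 (blk 5, set 1) → MISS  vc=[13]
4: 0xe (blk 3, set 1) → MISS  vc=[13, 5]
5: 0x34 (blk 13, set 1) → VC-HIT  vc=[3, 5]
6: 0xc (blk 3, set 1) → VC-HIT  vc=[13, 5]
7: 0xf (blk 3, set 1) → L1-HIT  vc=[13, 5]
8: 0x34 (blk 13, set 1) → VC-HIT  vc=[3, 5]
9: 0xc (blk 3, set 1) → VC-HIT  vc=[13, 5]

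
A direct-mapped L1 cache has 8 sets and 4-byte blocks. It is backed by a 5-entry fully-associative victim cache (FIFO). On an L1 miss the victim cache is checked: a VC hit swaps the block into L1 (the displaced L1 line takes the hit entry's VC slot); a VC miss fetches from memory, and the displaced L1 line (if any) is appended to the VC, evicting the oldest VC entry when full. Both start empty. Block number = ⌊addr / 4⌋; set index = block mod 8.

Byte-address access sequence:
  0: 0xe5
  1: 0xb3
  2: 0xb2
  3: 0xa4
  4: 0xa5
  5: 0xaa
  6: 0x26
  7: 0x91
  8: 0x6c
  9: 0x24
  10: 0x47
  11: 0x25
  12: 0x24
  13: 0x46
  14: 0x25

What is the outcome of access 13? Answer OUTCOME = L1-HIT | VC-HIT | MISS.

#0 0xe5→b57/s1 MISS; vc=[]
#1 0xb3→b44/s4 MISS; vc=[]
#2 0xb2→b44/s4 L1-HIT; vc=[]
#3 0xa4→b41/s1 MISS; vc=[57]
#4 0xa5→b41/s1 L1-HIT; vc=[57]
#5 0xaa→b42/s2 MISS; vc=[57]
#6 0x26→b9/s1 MISS; vc=[57,41]
#7 0x91→b36/s4 MISS; vc=[57,41,44]
#8 0x6c→b27/s3 MISS; vc=[57,41,44]
#9 0x24→b9/s1 L1-HIT; vc=[57,41,44]
#10 0x47→b17/s1 MISS; vc=[57,41,44,9]
#11 0x25→b9/s1 VC-HIT; vc=[57,41,44,17]
#12 0x24→b9/s1 L1-HIT; vc=[57,41,44,17]
#13 0x46→b17/s1 VC-HIT; vc=[57,41,44,9]
#14 0x25→b9/s1 VC-HIT; vc=[57,41,44,17]

OUTCOME = VC-HIT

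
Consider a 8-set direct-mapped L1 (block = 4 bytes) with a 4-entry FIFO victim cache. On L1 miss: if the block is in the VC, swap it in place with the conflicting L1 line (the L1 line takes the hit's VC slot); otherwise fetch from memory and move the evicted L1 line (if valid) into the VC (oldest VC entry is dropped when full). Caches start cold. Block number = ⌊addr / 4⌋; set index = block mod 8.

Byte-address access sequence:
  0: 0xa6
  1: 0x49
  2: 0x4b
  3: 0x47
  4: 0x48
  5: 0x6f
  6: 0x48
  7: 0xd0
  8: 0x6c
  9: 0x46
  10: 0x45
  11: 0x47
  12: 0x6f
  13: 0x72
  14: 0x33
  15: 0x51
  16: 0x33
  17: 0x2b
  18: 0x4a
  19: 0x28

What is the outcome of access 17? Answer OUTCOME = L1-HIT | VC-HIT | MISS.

#0 0xa6→b41/s1 MISS; vc=[]
#1 0x49→b18/s2 MISS; vc=[]
#2 0x4b→b18/s2 L1-HIT; vc=[]
#3 0x47→b17/s1 MISS; vc=[41]
#4 0x48→b18/s2 L1-HIT; vc=[41]
#5 0x6f→b27/s3 MISS; vc=[41]
#6 0x48→b18/s2 L1-HIT; vc=[41]
#7 0xd0→b52/s4 MISS; vc=[41]
#8 0x6c→b27/s3 L1-HIT; vc=[41]
#9 0x46→b17/s1 L1-HIT; vc=[41]
#10 0x45→b17/s1 L1-HIT; vc=[41]
#11 0x47→b17/s1 L1-HIT; vc=[41]
#12 0x6f→b27/s3 L1-HIT; vc=[41]
#13 0x72→b28/s4 MISS; vc=[41,52]
#14 0x33→b12/s4 MISS; vc=[41,52,28]
#15 0x51→b20/s4 MISS; vc=[41,52,28,12]
#16 0x33→b12/s4 VC-HIT; vc=[41,52,28,20]
#17 0x2b→b10/s2 MISS; vc=[52,28,20,18]
#18 0x4a→b18/s2 VC-HIT; vc=[52,28,20,10]
#19 0x28→b10/s2 VC-HIT; vc=[52,28,20,18]

OUTCOME = MISS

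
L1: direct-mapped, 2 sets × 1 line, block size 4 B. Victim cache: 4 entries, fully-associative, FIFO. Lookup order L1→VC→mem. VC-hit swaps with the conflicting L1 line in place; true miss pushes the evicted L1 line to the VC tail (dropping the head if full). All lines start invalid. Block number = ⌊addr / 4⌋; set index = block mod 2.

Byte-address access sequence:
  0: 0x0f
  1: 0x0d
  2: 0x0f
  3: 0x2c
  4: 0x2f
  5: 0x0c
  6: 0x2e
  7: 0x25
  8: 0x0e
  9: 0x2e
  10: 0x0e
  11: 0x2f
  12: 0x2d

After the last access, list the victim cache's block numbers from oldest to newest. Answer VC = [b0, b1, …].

VC = [9, 3]

  [0] addr=0xf blk=3 s=1: MISS | VC []
  [1] addr=0xd blk=3 s=1: L1-HIT | VC []
  [2] addr=0xf blk=3 s=1: L1-HIT | VC []
  [3] addr=0x2c blk=11 s=1: MISS | VC [3]
  [4] addr=0x2f blk=11 s=1: L1-HIT | VC [3]
  [5] addr=0xc blk=3 s=1: VC-HIT | VC [11]
  [6] addr=0x2e blk=11 s=1: VC-HIT | VC [3]
  [7] addr=0x25 blk=9 s=1: MISS | VC [3, 11]
  [8] addr=0xe blk=3 s=1: VC-HIT | VC [9, 11]
  [9] addr=0x2e blk=11 s=1: VC-HIT | VC [9, 3]
  [10] addr=0xe blk=3 s=1: VC-HIT | VC [9, 11]
  [11] addr=0x2f blk=11 s=1: VC-HIT | VC [9, 3]
  [12] addr=0x2d blk=11 s=1: L1-HIT | VC [9, 3]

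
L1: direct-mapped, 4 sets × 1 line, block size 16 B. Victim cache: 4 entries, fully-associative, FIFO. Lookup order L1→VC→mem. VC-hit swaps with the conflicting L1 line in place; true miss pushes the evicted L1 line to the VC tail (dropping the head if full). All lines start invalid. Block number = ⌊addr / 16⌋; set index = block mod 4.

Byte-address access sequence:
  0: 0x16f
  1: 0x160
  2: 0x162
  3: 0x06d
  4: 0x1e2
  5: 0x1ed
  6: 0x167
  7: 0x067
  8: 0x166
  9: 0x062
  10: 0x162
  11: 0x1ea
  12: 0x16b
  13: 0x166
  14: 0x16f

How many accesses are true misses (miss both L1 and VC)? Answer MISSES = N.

MISSES = 3

  [0] addr=0x16f blk=22 s=2: MISS | VC []
  [1] addr=0x160 blk=22 s=2: L1-HIT | VC []
  [2] addr=0x162 blk=22 s=2: L1-HIT | VC []
  [3] addr=0x6d blk=6 s=2: MISS | VC [22]
  [4] addr=0x1e2 blk=30 s=2: MISS | VC [22, 6]
  [5] addr=0x1ed blk=30 s=2: L1-HIT | VC [22, 6]
  [6] addr=0x167 blk=22 s=2: VC-HIT | VC [30, 6]
  [7] addr=0x67 blk=6 s=2: VC-HIT | VC [30, 22]
  [8] addr=0x166 blk=22 s=2: VC-HIT | VC [30, 6]
  [9] addr=0x62 blk=6 s=2: VC-HIT | VC [30, 22]
  [10] addr=0x162 blk=22 s=2: VC-HIT | VC [30, 6]
  [11] addr=0x1ea blk=30 s=2: VC-HIT | VC [22, 6]
  [12] addr=0x16b blk=22 s=2: VC-HIT | VC [30, 6]
  [13] addr=0x166 blk=22 s=2: L1-HIT | VC [30, 6]
  [14] addr=0x16f blk=22 s=2: L1-HIT | VC [30, 6]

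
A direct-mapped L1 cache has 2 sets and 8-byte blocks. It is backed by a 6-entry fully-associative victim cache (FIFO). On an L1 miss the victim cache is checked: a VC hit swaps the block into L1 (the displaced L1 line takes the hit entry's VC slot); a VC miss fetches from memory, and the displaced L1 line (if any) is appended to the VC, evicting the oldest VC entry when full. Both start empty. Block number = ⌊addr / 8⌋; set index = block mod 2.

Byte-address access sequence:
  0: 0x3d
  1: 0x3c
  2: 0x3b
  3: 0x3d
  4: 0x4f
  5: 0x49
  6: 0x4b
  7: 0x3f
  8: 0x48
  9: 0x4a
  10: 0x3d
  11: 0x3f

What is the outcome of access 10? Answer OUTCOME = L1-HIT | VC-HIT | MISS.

OUTCOME = VC-HIT

  [0] addr=0x3d blk=7 s=1: MISS | VC []
  [1] addr=0x3c blk=7 s=1: L1-HIT | VC []
  [2] addr=0x3b blk=7 s=1: L1-HIT | VC []
  [3] addr=0x3d blk=7 s=1: L1-HIT | VC []
  [4] addr=0x4f blk=9 s=1: MISS | VC [7]
  [5] addr=0x49 blk=9 s=1: L1-HIT | VC [7]
  [6] addr=0x4b blk=9 s=1: L1-HIT | VC [7]
  [7] addr=0x3f blk=7 s=1: VC-HIT | VC [9]
  [8] addr=0x48 blk=9 s=1: VC-HIT | VC [7]
  [9] addr=0x4a blk=9 s=1: L1-HIT | VC [7]
  [10] addr=0x3d blk=7 s=1: VC-HIT | VC [9]
  [11] addr=0x3f blk=7 s=1: L1-HIT | VC [9]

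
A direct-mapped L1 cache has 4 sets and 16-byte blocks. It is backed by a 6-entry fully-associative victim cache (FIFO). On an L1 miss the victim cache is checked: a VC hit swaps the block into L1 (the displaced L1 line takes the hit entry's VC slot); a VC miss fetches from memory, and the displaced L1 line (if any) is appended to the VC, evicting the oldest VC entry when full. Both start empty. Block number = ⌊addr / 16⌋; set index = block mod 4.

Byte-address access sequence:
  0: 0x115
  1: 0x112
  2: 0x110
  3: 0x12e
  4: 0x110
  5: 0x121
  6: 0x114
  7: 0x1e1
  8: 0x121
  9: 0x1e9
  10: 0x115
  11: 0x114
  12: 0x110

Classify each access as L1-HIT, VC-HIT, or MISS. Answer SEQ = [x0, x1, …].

  [0] addr=0x115 blk=17 s=1: MISS | VC []
  [1] addr=0x112 blk=17 s=1: L1-HIT | VC []
  [2] addr=0x110 blk=17 s=1: L1-HIT | VC []
  [3] addr=0x12e blk=18 s=2: MISS | VC []
  [4] addr=0x110 blk=17 s=1: L1-HIT | VC []
  [5] addr=0x121 blk=18 s=2: L1-HIT | VC []
  [6] addr=0x114 blk=17 s=1: L1-HIT | VC []
  [7] addr=0x1e1 blk=30 s=2: MISS | VC [18]
  [8] addr=0x121 blk=18 s=2: VC-HIT | VC [30]
  [9] addr=0x1e9 blk=30 s=2: VC-HIT | VC [18]
  [10] addr=0x115 blk=17 s=1: L1-HIT | VC [18]
  [11] addr=0x114 blk=17 s=1: L1-HIT | VC [18]
  [12] addr=0x110 blk=17 s=1: L1-HIT | VC [18]

SEQ = [MISS, L1-HIT, L1-HIT, MISS, L1-HIT, L1-HIT, L1-HIT, MISS, VC-HIT, VC-HIT, L1-HIT, L1-HIT, L1-HIT]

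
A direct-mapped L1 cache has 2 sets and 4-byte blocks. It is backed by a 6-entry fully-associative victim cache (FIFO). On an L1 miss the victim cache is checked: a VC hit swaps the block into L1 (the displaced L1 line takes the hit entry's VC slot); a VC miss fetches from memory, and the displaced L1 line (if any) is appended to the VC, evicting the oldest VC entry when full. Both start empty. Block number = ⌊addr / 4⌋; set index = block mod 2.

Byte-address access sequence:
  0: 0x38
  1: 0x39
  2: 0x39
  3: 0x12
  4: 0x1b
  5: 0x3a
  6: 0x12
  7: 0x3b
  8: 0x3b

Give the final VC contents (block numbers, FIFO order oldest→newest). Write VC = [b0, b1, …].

0: 0x38 (blk 14, set 0) → MISS  vc=[]
1: 0x39 (blk 14, set 0) → L1-HIT  vc=[]
2: 0x39 (blk 14, set 0) → L1-HIT  vc=[]
3: 0x12 (blk 4, set 0) → MISS  vc=[14]
4: 0x1b (blk 6, set 0) → MISS  vc=[14, 4]
5: 0x3a (blk 14, set 0) → VC-HIT  vc=[6, 4]
6: 0x12 (blk 4, set 0) → VC-HIT  vc=[6, 14]
7: 0x3b (blk 14, set 0) → VC-HIT  vc=[6, 4]
8: 0x3b (blk 14, set 0) → L1-HIT  vc=[6, 4]

VC = [6, 4]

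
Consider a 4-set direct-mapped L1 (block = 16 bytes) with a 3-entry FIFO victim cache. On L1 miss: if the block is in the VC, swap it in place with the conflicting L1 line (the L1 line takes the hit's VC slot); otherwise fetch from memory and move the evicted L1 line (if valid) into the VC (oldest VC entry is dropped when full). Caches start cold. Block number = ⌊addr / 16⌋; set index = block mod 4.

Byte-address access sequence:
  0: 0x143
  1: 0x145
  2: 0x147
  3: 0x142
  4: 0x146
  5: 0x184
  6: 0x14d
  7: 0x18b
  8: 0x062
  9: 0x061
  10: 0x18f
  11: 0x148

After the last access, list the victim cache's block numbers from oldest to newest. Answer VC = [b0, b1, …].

VC = [24]

#0 0x143→b20/s0 MISS; vc=[]
#1 0x145→b20/s0 L1-HIT; vc=[]
#2 0x147→b20/s0 L1-HIT; vc=[]
#3 0x142→b20/s0 L1-HIT; vc=[]
#4 0x146→b20/s0 L1-HIT; vc=[]
#5 0x184→b24/s0 MISS; vc=[20]
#6 0x14d→b20/s0 VC-HIT; vc=[24]
#7 0x18b→b24/s0 VC-HIT; vc=[20]
#8 0x62→b6/s2 MISS; vc=[20]
#9 0x61→b6/s2 L1-HIT; vc=[20]
#10 0x18f→b24/s0 L1-HIT; vc=[20]
#11 0x148→b20/s0 VC-HIT; vc=[24]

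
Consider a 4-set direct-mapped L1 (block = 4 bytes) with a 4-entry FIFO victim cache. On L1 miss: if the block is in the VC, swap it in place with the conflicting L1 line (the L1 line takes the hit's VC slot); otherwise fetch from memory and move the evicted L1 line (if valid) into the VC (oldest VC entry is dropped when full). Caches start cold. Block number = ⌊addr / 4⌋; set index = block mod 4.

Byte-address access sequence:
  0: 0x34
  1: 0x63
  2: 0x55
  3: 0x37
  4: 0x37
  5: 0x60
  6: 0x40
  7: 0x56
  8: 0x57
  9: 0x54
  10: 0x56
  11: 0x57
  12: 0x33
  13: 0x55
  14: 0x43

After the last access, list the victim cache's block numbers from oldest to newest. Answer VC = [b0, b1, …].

VC = [13, 24, 12]

0: 0x34 (blk 13, set 1) → MISS  vc=[]
1: 0x63 (blk 24, set 0) → MISS  vc=[]
2: 0x55 (blk 21, set 1) → MISS  vc=[13]
3: 0x37 (blk 13, set 1) → VC-HIT  vc=[21]
4: 0x37 (blk 13, set 1) → L1-HIT  vc=[21]
5: 0x60 (blk 24, set 0) → L1-HIT  vc=[21]
6: 0x40 (blk 16, set 0) → MISS  vc=[21, 24]
7: 0x56 (blk 21, set 1) → VC-HIT  vc=[13, 24]
8: 0x57 (blk 21, set 1) → L1-HIT  vc=[13, 24]
9: 0x54 (blk 21, set 1) → L1-HIT  vc=[13, 24]
10: 0x56 (blk 21, set 1) → L1-HIT  vc=[13, 24]
11: 0x57 (blk 21, set 1) → L1-HIT  vc=[13, 24]
12: 0x33 (blk 12, set 0) → MISS  vc=[13, 24, 16]
13: 0x55 (blk 21, set 1) → L1-HIT  vc=[13, 24, 16]
14: 0x43 (blk 16, set 0) → VC-HIT  vc=[13, 24, 12]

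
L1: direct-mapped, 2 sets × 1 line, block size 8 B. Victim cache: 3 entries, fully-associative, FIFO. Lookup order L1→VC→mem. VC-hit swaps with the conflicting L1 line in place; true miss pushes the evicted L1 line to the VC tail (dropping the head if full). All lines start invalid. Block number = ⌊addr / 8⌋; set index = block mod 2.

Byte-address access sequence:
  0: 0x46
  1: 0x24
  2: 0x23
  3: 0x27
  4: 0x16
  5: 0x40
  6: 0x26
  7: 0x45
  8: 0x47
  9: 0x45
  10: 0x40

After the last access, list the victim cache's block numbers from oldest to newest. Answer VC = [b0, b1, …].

  [0] addr=0x46 blk=8 s=0: MISS | VC []
  [1] addr=0x24 blk=4 s=0: MISS | VC [8]
  [2] addr=0x23 blk=4 s=0: L1-HIT | VC [8]
  [3] addr=0x27 blk=4 s=0: L1-HIT | VC [8]
  [4] addr=0x16 blk=2 s=0: MISS | VC [8, 4]
  [5] addr=0x40 blk=8 s=0: VC-HIT | VC [2, 4]
  [6] addr=0x26 blk=4 s=0: VC-HIT | VC [2, 8]
  [7] addr=0x45 blk=8 s=0: VC-HIT | VC [2, 4]
  [8] addr=0x47 blk=8 s=0: L1-HIT | VC [2, 4]
  [9] addr=0x45 blk=8 s=0: L1-HIT | VC [2, 4]
  [10] addr=0x40 blk=8 s=0: L1-HIT | VC [2, 4]

VC = [2, 4]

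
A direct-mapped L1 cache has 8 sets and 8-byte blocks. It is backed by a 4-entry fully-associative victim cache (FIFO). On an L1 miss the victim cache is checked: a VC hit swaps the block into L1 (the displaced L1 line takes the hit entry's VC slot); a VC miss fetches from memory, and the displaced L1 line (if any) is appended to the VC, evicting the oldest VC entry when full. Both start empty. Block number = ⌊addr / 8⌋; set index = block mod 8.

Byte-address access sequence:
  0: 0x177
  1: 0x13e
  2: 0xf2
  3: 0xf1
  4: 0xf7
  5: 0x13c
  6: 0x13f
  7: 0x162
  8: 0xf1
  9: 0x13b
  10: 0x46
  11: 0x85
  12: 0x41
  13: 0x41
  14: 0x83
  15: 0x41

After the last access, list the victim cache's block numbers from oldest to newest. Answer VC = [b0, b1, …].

VC = [46, 16]

  [0] addr=0x177 blk=46 s=6: MISS | VC []
  [1] addr=0x13e blk=39 s=7: MISS | VC []
  [2] addr=0xf2 blk=30 s=6: MISS | VC [46]
  [3] addr=0xf1 blk=30 s=6: L1-HIT | VC [46]
  [4] addr=0xf7 blk=30 s=6: L1-HIT | VC [46]
  [5] addr=0x13c blk=39 s=7: L1-HIT | VC [46]
  [6] addr=0x13f blk=39 s=7: L1-HIT | VC [46]
  [7] addr=0x162 blk=44 s=4: MISS | VC [46]
  [8] addr=0xf1 blk=30 s=6: L1-HIT | VC [46]
  [9] addr=0x13b blk=39 s=7: L1-HIT | VC [46]
  [10] addr=0x46 blk=8 s=0: MISS | VC [46]
  [11] addr=0x85 blk=16 s=0: MISS | VC [46, 8]
  [12] addr=0x41 blk=8 s=0: VC-HIT | VC [46, 16]
  [13] addr=0x41 blk=8 s=0: L1-HIT | VC [46, 16]
  [14] addr=0x83 blk=16 s=0: VC-HIT | VC [46, 8]
  [15] addr=0x41 blk=8 s=0: VC-HIT | VC [46, 16]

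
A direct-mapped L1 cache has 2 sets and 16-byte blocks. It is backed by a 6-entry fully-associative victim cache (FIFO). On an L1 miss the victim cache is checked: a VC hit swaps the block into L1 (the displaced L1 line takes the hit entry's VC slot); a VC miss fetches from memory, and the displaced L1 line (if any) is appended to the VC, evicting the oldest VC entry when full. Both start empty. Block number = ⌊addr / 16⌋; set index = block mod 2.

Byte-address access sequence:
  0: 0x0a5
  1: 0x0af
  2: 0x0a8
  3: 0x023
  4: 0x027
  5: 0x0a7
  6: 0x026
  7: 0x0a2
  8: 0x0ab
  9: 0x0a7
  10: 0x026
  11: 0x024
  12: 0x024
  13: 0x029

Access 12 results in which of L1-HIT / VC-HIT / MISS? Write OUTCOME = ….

  [0] addr=0xa5 blk=10 s=0: MISS | VC []
  [1] addr=0xaf blk=10 s=0: L1-HIT | VC []
  [2] addr=0xa8 blk=10 s=0: L1-HIT | VC []
  [3] addr=0x23 blk=2 s=0: MISS | VC [10]
  [4] addr=0x27 blk=2 s=0: L1-HIT | VC [10]
  [5] addr=0xa7 blk=10 s=0: VC-HIT | VC [2]
  [6] addr=0x26 blk=2 s=0: VC-HIT | VC [10]
  [7] addr=0xa2 blk=10 s=0: VC-HIT | VC [2]
  [8] addr=0xab blk=10 s=0: L1-HIT | VC [2]
  [9] addr=0xa7 blk=10 s=0: L1-HIT | VC [2]
  [10] addr=0x26 blk=2 s=0: VC-HIT | VC [10]
  [11] addr=0x24 blk=2 s=0: L1-HIT | VC [10]
  [12] addr=0x24 blk=2 s=0: L1-HIT | VC [10]
  [13] addr=0x29 blk=2 s=0: L1-HIT | VC [10]

OUTCOME = L1-HIT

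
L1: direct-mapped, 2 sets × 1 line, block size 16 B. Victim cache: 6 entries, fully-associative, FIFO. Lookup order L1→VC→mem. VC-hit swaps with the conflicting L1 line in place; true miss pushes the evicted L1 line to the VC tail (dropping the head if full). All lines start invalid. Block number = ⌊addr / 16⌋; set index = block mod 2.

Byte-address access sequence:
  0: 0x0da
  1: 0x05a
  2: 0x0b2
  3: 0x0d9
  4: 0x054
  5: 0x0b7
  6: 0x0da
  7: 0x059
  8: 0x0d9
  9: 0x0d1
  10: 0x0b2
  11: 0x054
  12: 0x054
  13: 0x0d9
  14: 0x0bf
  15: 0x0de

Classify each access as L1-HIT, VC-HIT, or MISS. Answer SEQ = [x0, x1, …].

#0 0xda→b13/s1 MISS; vc=[]
#1 0x5a→b5/s1 MISS; vc=[13]
#2 0xb2→b11/s1 MISS; vc=[13,5]
#3 0xd9→b13/s1 VC-HIT; vc=[11,5]
#4 0x54→b5/s1 VC-HIT; vc=[11,13]
#5 0xb7→b11/s1 VC-HIT; vc=[5,13]
#6 0xda→b13/s1 VC-HIT; vc=[5,11]
#7 0x59→b5/s1 VC-HIT; vc=[13,11]
#8 0xd9→b13/s1 VC-HIT; vc=[5,11]
#9 0xd1→b13/s1 L1-HIT; vc=[5,11]
#10 0xb2→b11/s1 VC-HIT; vc=[5,13]
#11 0x54→b5/s1 VC-HIT; vc=[11,13]
#12 0x54→b5/s1 L1-HIT; vc=[11,13]
#13 0xd9→b13/s1 VC-HIT; vc=[11,5]
#14 0xbf→b11/s1 VC-HIT; vc=[13,5]
#15 0xde→b13/s1 VC-HIT; vc=[11,5]

SEQ = [MISS, MISS, MISS, VC-HIT, VC-HIT, VC-HIT, VC-HIT, VC-HIT, VC-HIT, L1-HIT, VC-HIT, VC-HIT, L1-HIT, VC-HIT, VC-HIT, VC-HIT]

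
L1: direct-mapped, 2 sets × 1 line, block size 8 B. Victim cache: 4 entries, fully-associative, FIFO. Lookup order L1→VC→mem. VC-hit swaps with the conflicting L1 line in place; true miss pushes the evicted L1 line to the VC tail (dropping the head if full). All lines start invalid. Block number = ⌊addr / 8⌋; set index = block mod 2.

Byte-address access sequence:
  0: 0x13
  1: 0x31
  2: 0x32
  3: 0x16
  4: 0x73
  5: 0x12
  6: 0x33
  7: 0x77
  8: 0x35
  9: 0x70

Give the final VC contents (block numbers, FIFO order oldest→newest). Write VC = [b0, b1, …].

0: 0x13 (blk 2, set 0) → MISS  vc=[]
1: 0x31 (blk 6, set 0) → MISS  vc=[2]
2: 0x32 (blk 6, set 0) → L1-HIT  vc=[2]
3: 0x16 (blk 2, set 0) → VC-HIT  vc=[6]
4: 0x73 (blk 14, set 0) → MISS  vc=[6, 2]
5: 0x12 (blk 2, set 0) → VC-HIT  vc=[6, 14]
6: 0x33 (blk 6, set 0) → VC-HIT  vc=[2, 14]
7: 0x77 (blk 14, set 0) → VC-HIT  vc=[2, 6]
8: 0x35 (blk 6, set 0) → VC-HIT  vc=[2, 14]
9: 0x70 (blk 14, set 0) → VC-HIT  vc=[2, 6]

VC = [2, 6]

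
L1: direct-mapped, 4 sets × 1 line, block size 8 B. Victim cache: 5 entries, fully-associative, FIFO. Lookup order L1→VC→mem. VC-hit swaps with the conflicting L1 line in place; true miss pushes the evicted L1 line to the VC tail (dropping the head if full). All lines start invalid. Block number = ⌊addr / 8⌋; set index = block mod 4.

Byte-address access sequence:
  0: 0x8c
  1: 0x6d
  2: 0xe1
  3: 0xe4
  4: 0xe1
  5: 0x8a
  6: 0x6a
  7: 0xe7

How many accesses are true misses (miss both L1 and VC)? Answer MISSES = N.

#0 0x8c→b17/s1 MISS; vc=[]
#1 0x6d→b13/s1 MISS; vc=[17]
#2 0xe1→b28/s0 MISS; vc=[17]
#3 0xe4→b28/s0 L1-HIT; vc=[17]
#4 0xe1→b28/s0 L1-HIT; vc=[17]
#5 0x8a→b17/s1 VC-HIT; vc=[13]
#6 0x6a→b13/s1 VC-HIT; vc=[17]
#7 0xe7→b28/s0 L1-HIT; vc=[17]

MISSES = 3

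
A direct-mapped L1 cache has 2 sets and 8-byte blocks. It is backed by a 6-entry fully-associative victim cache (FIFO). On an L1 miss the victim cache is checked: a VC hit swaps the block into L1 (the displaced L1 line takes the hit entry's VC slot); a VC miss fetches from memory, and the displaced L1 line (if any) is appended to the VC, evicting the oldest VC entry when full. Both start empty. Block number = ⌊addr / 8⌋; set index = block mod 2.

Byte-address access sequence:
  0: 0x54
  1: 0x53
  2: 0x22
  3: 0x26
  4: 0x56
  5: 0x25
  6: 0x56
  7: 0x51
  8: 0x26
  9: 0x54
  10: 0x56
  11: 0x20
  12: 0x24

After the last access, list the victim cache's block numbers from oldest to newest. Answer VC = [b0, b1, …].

VC = [10]

#0 0x54→b10/s0 MISS; vc=[]
#1 0x53→b10/s0 L1-HIT; vc=[]
#2 0x22→b4/s0 MISS; vc=[10]
#3 0x26→b4/s0 L1-HIT; vc=[10]
#4 0x56→b10/s0 VC-HIT; vc=[4]
#5 0x25→b4/s0 VC-HIT; vc=[10]
#6 0x56→b10/s0 VC-HIT; vc=[4]
#7 0x51→b10/s0 L1-HIT; vc=[4]
#8 0x26→b4/s0 VC-HIT; vc=[10]
#9 0x54→b10/s0 VC-HIT; vc=[4]
#10 0x56→b10/s0 L1-HIT; vc=[4]
#11 0x20→b4/s0 VC-HIT; vc=[10]
#12 0x24→b4/s0 L1-HIT; vc=[10]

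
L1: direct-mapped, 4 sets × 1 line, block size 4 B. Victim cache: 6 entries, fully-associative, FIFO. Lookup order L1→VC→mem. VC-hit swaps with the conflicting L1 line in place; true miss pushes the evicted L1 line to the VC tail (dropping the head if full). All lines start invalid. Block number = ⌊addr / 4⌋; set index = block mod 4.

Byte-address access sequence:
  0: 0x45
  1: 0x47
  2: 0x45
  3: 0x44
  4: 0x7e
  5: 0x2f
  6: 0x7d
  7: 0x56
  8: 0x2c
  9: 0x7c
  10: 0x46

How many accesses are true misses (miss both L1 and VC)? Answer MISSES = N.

MISSES = 4

  [0] addr=0x45 blk=17 s=1: MISS | VC []
  [1] addr=0x47 blk=17 s=1: L1-HIT | VC []
  [2] addr=0x45 blk=17 s=1: L1-HIT | VC []
  [3] addr=0x44 blk=17 s=1: L1-HIT | VC []
  [4] addr=0x7e blk=31 s=3: MISS | VC []
  [5] addr=0x2f blk=11 s=3: MISS | VC [31]
  [6] addr=0x7d blk=31 s=3: VC-HIT | VC [11]
  [7] addr=0x56 blk=21 s=1: MISS | VC [11, 17]
  [8] addr=0x2c blk=11 s=3: VC-HIT | VC [31, 17]
  [9] addr=0x7c blk=31 s=3: VC-HIT | VC [11, 17]
  [10] addr=0x46 blk=17 s=1: VC-HIT | VC [11, 21]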